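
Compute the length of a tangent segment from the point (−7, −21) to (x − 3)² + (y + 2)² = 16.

√445

The centre is (3, −2) and r = 4. The square of the distance from P to the centre is 100 + 361 = 461.
The tangent meets the radius at right angles, so tangent² = |PO|² − r² = 461 − 16 = 445.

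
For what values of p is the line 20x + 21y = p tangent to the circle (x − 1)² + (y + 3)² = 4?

p = −101 or p = 15

For a tangent, require d(centre, line) = r = 2.
|20·1 + 21·(−3) − p| / √841 = 2
|p − (−43)| = 2·29, so p = 15 or p = −101.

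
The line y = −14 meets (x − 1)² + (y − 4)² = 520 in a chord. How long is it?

The distance from (1, 4) to the line is 18, and r² = 520.
Chord = 2√(r² − d²) = 2·√(196) = 28.

28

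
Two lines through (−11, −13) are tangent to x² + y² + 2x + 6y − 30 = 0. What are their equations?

3x − y = −20 and x − 3y = 28

Let a tangent through (−11, −13) have slope m. Its distance from (−1, −3) must equal 2√10:
(10m − (10))² = 40(m² + 1)
3m² − 10m + 3 = 0, so m = 3 or m = 1/3.
Through (−11, −13) these give 3x − y = −20 and x − 3y = 28.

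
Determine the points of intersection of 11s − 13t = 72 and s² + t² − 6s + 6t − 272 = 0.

Express t = (−72 + 11s)/13 and substitute into the circle:
290s² − 1740s − 46400 = 0  ⟹  s² − 6s − 160 = 0
s = 16 or s = −10, giving (16, 8) and (−10, −14).

(−10, −14) and (16, 8)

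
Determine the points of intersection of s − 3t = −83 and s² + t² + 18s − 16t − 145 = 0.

(−20, 21) and (−8, 25)

Substitute t = (83 + s)/3:
10s² + 280s + 1600 = 0  ⟹  s² + 28s + 160 = 0
s = −8 or s = −20, giving (−8, 25) and (−20, 21).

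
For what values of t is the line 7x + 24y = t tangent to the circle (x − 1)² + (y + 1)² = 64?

For a tangent, require d(centre, line) = r = 8.
|7·1 + 24·(−1) − t| / √625 = 8
|t − (−17)| = 8·25, so t = 183 or t = −217.

t = −217 or t = 183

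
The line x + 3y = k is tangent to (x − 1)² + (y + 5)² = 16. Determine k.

k = −14 ± 4√10

For a tangent, require d(centre, line) = r = 4.
|1·1 + 3·(−5) − k| / √10 = 4
|k − (−14)| = 4√10.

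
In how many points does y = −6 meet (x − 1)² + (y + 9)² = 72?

Substituting the line into the circle gives x² − 2x − 62 = 0.
Discriminant = (−2)² − 4·1·(−62) = 252 > 0.
Two real roots: the line is a secant.

2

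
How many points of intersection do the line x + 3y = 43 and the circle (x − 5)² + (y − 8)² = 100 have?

2

d² = (1·5 + 3·8 − (43))²/10 = 98/5; r² = 100.
Since d² < r², the line cuts the circle twice.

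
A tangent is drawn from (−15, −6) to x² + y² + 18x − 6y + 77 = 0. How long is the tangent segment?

The centre is (−9, 3) and r = √13. The square of the distance from P to the centre is 36 + 81 = 117.
The tangent meets the radius at right angles, so tangent² = |PO|² − r² = 117 − 13 = 104.

2√26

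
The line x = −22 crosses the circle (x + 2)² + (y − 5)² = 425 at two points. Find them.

The line gives x = −22. Substituting into the circle:
y² − 10y = 0
y = 10 or y = 0, giving (−22, 10) and (−22, 0).

(−22, 0) and (−22, 10)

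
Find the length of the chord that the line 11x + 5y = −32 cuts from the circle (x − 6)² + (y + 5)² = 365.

Centre (6, −5), r² = 365. Perpendicular distance d from centre to line = |73| / √146 = 73/√146.
Half the chord is √(r² − d²) = √(657/2), so the full chord is 3√146.

3√146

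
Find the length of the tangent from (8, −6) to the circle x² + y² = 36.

The centre is (0, 0) and r = 6. The square of the distance from P to the centre is 64 + 36 = 100.
Power of the point: PT² = |PO|² − r² = 64, so PT = 8.

8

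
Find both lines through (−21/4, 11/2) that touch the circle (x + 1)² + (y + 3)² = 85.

A line y − (11/2) = m(x − (−21/4)) is tangent when its distance from (−1, −3) is √85:
[m·(17/4) − (−17/2)]² = 85(m² + 1)
63m² − 68m + 12 = 0, so m = 6/7 or m = 2/9.
With m = 6/7: 6x − 7y = −70. With m = 2/9: 2x − 9y = −60.

6x − 7y = −70 and 2x − 9y = −60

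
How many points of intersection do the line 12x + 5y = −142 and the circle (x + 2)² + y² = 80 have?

Substituting the line into the circle gives 169x² + 3508x + 18264 = 0.
Discriminant = (3508)² − 4·169·(18264) = −40400 < 0.
No real roots: the line does not meet the circle.

0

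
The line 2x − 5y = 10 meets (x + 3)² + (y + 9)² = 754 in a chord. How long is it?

10√29

From the line, y = (−10 + 2x)/5. Substituting:
29x² + 290x − 17400 = 0  ⟹  x² + 10x − 600 = 0
x = 20 or x = −30, giving (20, 6) and (−30, −14).
Chord length = distance between (20, 6) and (−30, −14) = √2900 = 10√29.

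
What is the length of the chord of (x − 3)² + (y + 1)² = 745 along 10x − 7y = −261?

The distance from (3, −1) to the line is 298/√149, and r² = 745.
Half the chord is √(r² − d²) = √(149), so the full chord is 2√149.

2√149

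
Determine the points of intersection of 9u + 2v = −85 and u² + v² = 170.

(−11, 7) and (−7, −11)

Express v = (−85 − 9u)/2 and substitute into the circle:
85u² + 1530u + 6545 = 0  ⟹  u² + 18u + 77 = 0
u = −7 or u = −11, giving (−7, −11) and (−11, 7).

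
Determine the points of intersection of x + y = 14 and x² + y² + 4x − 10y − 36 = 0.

(2, 12) and (5, 9)

Substitute y = −x + 14:
2x² − 14x + 20 = 0  ⟹  x² − 7x + 10 = 0
x = 5 or x = 2, giving (5, 9) and (2, 12).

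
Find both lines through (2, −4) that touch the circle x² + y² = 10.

Write the tangent as mx − y + (−4 − m·(2)) = 0 and set its distance from the centre to √10:
[m·(−2) − (4)]² = 10(m² + 1)
3m² − 8m − 3 = 0, so m = −1/3 or m = 3.
With m = −1/3: x + 3y = −10. With m = 3: 3x − y = 10.

x + 3y = −10 and 3x − y = 10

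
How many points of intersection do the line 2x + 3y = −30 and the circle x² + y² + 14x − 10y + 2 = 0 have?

Substituting the line into the circle gives 13x² + 306x + 1818 = 0.
Δ = 93636 − 94536 = −900.
No real roots: the line does not meet the circle.

0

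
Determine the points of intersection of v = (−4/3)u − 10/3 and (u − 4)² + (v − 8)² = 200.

(−10, 10) and (2, −6)

Express v = (−10 − 4u)/3 and substitute into the circle:
25u² + 200u − 500 = 0  ⟹  u² + 8u − 20 = 0
u = 2 or u = −10, giving (2, −6) and (−10, 10).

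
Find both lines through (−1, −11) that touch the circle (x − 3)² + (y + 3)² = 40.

x − 3y = 32 and 3x + y = −14

Let a tangent through (−1, −11) have slope m. Its distance from (3, −3) must equal 2√10:
[m·(4) − (8)]² = 40(m² + 1)
3m² + 8m − 3 = 0, so m = 1/3 or m = −3.
Through (−1, −11) these give x − 3y = 32 and 3x + y = −14.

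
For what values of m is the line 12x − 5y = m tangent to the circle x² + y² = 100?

The line touches the circle iff its distance from (0, 0) is 10:
|12·0 − 5·0 − m| / √169 = 10
|m| = 10·13, so m = 130 or m = −130.

m = −130 or m = 130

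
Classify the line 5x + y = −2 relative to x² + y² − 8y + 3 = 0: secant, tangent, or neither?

secant

d² = (5·0 + 1·4 − (−2))²/26 = 18/13; r² = 13.
Since d² < r², the line cuts the circle twice.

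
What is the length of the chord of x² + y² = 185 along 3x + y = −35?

From the line, y = −3x − 35. Substituting:
10x² + 210x + 1040 = 0  ⟹  x² + 21x + 104 = 0
x = −8 or x = −13, giving (−8, −11) and (−13, 4).
Chord length = distance between (−8, −11) and (−13, 4) = √250 = 5√10.

5√10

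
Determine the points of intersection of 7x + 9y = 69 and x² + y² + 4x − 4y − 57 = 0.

(−3, 10) and (6, 3)

Substitute y = (69 − 7x)/9:
130x² − 390x − 2340 = 0  ⟹  x² − 3x − 18 = 0
x = 6 or x = −3, giving (6, 3) and (−3, 10).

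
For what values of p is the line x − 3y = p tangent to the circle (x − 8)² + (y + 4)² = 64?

Tangency holds when the distance from the centre (8, −4) to the line equals the radius 8:
|1·8 − 3·(−4) − p| / √10 = 8
|p − (20)| = 8√10.

p = 20 ± 8√10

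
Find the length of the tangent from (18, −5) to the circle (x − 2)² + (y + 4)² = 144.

With centre O = (2, −4), |OP|² = 257 and r² = 144.
By the tangent–radius right angle, tangent length = √(|PO|² − r²) = √113.

√113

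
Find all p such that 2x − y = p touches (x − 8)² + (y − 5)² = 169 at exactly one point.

The line touches the circle iff its distance from (8, 5) is 13:
|2·8 − 1·5 − p| / √5 = 13
|p − (11)| = 13√5.

p = 11 ± 13√5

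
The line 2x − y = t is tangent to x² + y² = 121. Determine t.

t = ±11√5

For a tangent, require d(centre, line) = r = 11.
|2·0 − 1·0 − t| / √5 = 11
|t| = 11√5.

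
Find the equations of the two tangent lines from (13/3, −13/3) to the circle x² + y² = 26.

A line y − (−13/3) = m(x − (13/3)) is tangent when its distance from (0, 0) is √26:
(−13/3m − (13/3))² = 26(m² + 1)
5m² − 26m + 5 = 0, so m = 5 or m = 1/5.
Through (13/3, −13/3) these give 5x − y = 26 and x − 5y = 26.

5x − y = 26 and x − 5y = 26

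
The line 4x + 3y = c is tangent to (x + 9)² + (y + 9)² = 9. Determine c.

c = −78 or c = −48

Tangency holds when the distance from the centre (−9, −9) to the line equals the radius 3:
|4·(−9) + 3·(−9) − c| / √25 = 3
|c − (−63)| = 3·5, so c = −48 or c = −78.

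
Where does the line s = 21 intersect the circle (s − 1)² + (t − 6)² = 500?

(21, −4) and (21, 16)

The line gives s = 21. Substituting into the circle:
t² − 12t − 64 = 0
t = 16 or t = −4, giving (21, 16) and (21, −4).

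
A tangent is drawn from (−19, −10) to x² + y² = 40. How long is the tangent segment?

√421

Centre (0, 0), r² = 40. |PO|² = (−19)² + (−10)² = 461.
Power of the point: PT² = |PO|² − r² = 421, so PT = √421.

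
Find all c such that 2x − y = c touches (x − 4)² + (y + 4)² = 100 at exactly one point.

c = 12 ± 10√5

For a tangent, require d(centre, line) = r = 10.
|2·4 − 1·(−4) − c| / √5 = 10
|c − (12)| = 10√5.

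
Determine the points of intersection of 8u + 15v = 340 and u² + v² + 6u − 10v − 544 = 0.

Substitute v = (340 − 8u)/15:
289u² − 2890u − 57800 = 0  ⟹  u² − 10u − 200 = 0
u = 20 or u = −10, giving (20, 12) and (−10, 28).

(−10, 28) and (20, 12)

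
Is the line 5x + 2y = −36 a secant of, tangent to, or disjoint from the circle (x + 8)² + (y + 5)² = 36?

secant

d² = (5·(−8) + 2·(−5) − (−36))²/29 = 196/29; r² = 36.
Since d² < r², the line cuts the circle twice.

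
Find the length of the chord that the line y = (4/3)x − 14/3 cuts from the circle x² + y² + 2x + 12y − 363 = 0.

From the line, y = (−14 + 4x)/3. Substituting:
25x² + 50x − 3575 = 0  ⟹  x² + 2x − 143 = 0
x = 11 or x = −13, giving (11, 10) and (−13, −22).
|(11, 10) − (−13, −22)| = √((24)² + (32)²) = 40.

40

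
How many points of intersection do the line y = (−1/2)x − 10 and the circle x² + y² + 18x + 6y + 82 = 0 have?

2

Substituting the line into the circle gives 5x² + 100x + 488 = 0.
Discriminant = (100)² − 4·5·(488) = 240 > 0.
Two real roots: the line is a secant.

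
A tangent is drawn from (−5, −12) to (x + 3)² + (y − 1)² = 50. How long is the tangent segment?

√123

The centre is (−3, 1) and r = 5√2. The square of the distance from P to the centre is 4 + 169 = 173.
The tangent meets the radius at right angles, so tangent² = |PO|² − r² = 173 − 50 = 123.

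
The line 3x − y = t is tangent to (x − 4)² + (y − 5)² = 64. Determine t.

t = 7 ± 8√10

Tangency holds when the distance from the centre (4, 5) to the line equals the radius 8:
|3·4 − 1·5 − t| / √10 = 8
|t − (7)| = 8√10.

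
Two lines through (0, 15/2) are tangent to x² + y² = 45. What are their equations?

x + 2y = 15 and x − 2y = −15

Let a tangent through (0, 15/2) have slope m. Its distance from (0, 0) must equal 3√5:
(0m − (−15/2))² = 45(m² + 1)
4m² − 1 = 0, so m = −1/2 or m = 1/2.
With m = −1/2: x + 2y = 15. With m = 1/2: x − 2y = −15.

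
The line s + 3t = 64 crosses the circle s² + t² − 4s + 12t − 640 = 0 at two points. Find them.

Express t = (64 − s)/3 and substitute into the circle:
10s² − 200s + 640 = 0  ⟹  s² − 20s + 64 = 0
s = 16 or s = 4, giving (16, 16) and (4, 20).

(4, 20) and (16, 16)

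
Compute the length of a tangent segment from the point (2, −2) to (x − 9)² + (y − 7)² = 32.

7√2

Centre (9, 7), r² = 32. |PO|² = (−7)² + (−9)² = 130.
By the tangent–radius right angle, tangent length = √(|PO|² − r²) = √98 = 7√2.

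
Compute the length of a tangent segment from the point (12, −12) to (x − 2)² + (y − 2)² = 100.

With centre O = (2, 2), |OP|² = 296 and r² = 100.
The tangent meets the radius at right angles, so tangent² = |PO|² − r² = 296 − 100 = 196.

14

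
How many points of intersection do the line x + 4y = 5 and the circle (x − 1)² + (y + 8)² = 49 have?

Substituting the line into the circle gives 17x² − 106x + 601 = 0.
Δ = 11236 − 40868 = −29632.
No real roots: the line does not meet the circle.

0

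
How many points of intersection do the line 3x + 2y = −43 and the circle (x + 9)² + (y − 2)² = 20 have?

0

Substituting the line into the circle gives 13x² + 354x + 2453 = 0.
Δ = 125316 − 127556 = −2240.
No real roots: the line does not meet the circle.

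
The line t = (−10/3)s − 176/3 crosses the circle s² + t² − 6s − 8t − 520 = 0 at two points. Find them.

(−20, 8) and (−14, −12)

From the line, t = (−176 − 10s)/3. Substituting:
109s² + 3706s + 30520 = 0  ⟹  s² + 34s + 280 = 0
s = −14 or s = −20, giving (−14, −12) and (−20, 8).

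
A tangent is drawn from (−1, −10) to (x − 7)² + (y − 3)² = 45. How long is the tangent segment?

2√47

With centre O = (7, 3), |OP|² = 233 and r² = 45.
By the tangent–radius right angle, tangent length = √(|PO|² − r²) = √188 = 2√47.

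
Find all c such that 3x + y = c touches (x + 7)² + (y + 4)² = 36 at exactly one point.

c = −25 ± 6√10

The line touches the circle iff its distance from (−7, −4) is 6:
|3·(−7) + 1·(−4) − c| / √10 = 6
|c − (−25)| = 6√10.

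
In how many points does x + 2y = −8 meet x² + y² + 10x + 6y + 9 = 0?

2

d² = (1·(−5) + 2·(−3) − (−8))²/5 = 9/5; r² = 25.
Since d² < r², the line cuts the circle twice.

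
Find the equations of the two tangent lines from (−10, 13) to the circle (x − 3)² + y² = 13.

A line y − (13) = m(x − (−10)) is tangent when its distance from (3, 0) is √13:
(13m − (−13))² = 13(m² + 1)
6m² + 13m + 6 = 0, so m = −3/2 or m = −2/3.
With m = −3/2: 3x + 2y = −4. With m = −2/3: 2x + 3y = 19.

3x + 2y = −4 and 2x + 3y = 19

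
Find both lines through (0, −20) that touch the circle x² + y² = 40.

Write the tangent as mx − y + (−20 − m·(0)) = 0 and set its distance from the centre to 2√10:
[m·(0) − (20)]² = 40(m² + 1)
m² − 9 = 0, so m = −3 or m = 3.
Through (0, −20) these give 3x + y = −20 and 3x − y = 20.

3x + y = −20 and 3x − y = 20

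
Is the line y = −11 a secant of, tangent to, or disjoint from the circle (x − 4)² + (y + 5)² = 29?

disjoint

Centre (4, −5), r² = 29. Distance² from centre to line = (6)² = 36.
Since d² > r², the line lies outside the circle.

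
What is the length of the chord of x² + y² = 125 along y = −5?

20

The distance from (0, 0) to the line is 5, and r² = 125.
Half the chord is √(r² − d²) = √(100), so the full chord is 20.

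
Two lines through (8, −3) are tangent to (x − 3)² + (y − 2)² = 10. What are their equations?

Let a tangent through (8, −3) have slope m. Its distance from (3, 2) must equal √10:
[m·(−5) − (5)]² = 10(m² + 1)
3m² + 10m + 3 = 0, so m = −3 or m = −1/3.
Through (8, −3) these give 3x + y = 21 and x + 3y = −1.

3x + y = 21 and x + 3y = −1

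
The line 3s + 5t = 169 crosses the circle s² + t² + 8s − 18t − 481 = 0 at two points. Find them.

Substitute t = (169 − 3s)/5:
34s² − 544s + 1326 = 0  ⟹  s² − 16s + 39 = 0
s = 13 or s = 3, giving (13, 26) and (3, 32).

(3, 32) and (13, 26)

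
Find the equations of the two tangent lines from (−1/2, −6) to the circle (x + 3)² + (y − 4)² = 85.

2x + 9y = −55 and 6x − 7y = 39

Write the tangent as mx − y + (−6 − m·(−1/2)) = 0 and set its distance from the centre to √85:
(−5/2m − (10))² = 85(m² + 1)
63m² − 40m − 12 = 0, so m = −2/9 or m = 6/7.
With m = −2/9: 2x + 9y = −55. With m = 6/7: 6x − 7y = 39.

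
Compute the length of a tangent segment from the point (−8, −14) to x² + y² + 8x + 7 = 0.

√203

With centre O = (−4, 0), |OP|² = 212 and r² = 9.
By the tangent–radius right angle, tangent length = √(|PO|² − r²) = √203.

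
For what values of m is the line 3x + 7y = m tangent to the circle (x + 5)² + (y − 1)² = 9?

Tangency holds when the distance from the centre (−5, 1) to the line equals the radius 3:
|3·(−5) + 7·1 − m| / √58 = 3
|m − (−8)| = 3√58.

m = −8 ± 3√58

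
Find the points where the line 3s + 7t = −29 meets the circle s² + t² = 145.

(−12, 1) and (9, −8)

Express t = (−29 − 3s)/7 and substitute into the circle:
58s² + 174s − 6264 = 0  ⟹  s² + 3s − 108 = 0
s = 9 or s = −12, giving (9, −8) and (−12, 1).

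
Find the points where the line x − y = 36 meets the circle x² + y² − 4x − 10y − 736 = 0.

Express y = x − 36 and substitute into the circle:
2x² − 86x + 920 = 0  ⟹  x² − 43x + 460 = 0
x = 23 or x = 20, giving (23, −13) and (20, −16).

(20, −16) and (23, −13)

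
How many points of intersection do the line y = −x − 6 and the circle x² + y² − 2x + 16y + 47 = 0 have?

d² = (1·1 + 1·(−8) − (−6))²/2 = 1/2; r² = 18.
Since d² < r², the line cuts the circle twice.

2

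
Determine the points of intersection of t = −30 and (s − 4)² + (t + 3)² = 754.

(−1, −30) and (9, −30)

Substitute t = −30:
s² − 8s − 9 = 0
s = 9 or s = −1, giving (9, −30) and (−1, −30).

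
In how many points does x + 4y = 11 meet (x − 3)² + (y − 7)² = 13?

0

Substituting the line into the circle gives 17x² − 62x + 225 = 0.
Discriminant = (−62)² − 4·17·(225) = −11456 < 0.
No real roots: the line does not meet the circle.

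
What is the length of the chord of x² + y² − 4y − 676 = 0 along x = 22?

28

Centre (0, 2), r² = 680. Perpendicular distance d from centre to line = |−22| / √1 = 22.
Half the chord is √(r² − d²) = √(196), so the full chord is 28.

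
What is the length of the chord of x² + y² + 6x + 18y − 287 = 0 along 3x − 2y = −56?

The distance from (−3, −9) to the line is 65/√13, and r² = 377.
Chord = 2√(r² − d²) = 2·√(52) = 4√13.

4√13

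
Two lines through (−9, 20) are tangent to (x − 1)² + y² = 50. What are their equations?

Let a tangent through (−9, 20) have slope m. Its distance from (1, 0) must equal 5√2:
[m·(10) − (−20)]² = 50(m² + 1)
m² + 8m + 7 = 0, so m = −1 or m = −7.
Through (−9, 20) these give x + y = 11 and 7x + y = −43.

x + y = 11 and 7x + y = −43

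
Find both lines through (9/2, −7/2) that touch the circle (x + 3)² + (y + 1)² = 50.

A line y − (−7/2) = m(x − (9/2)) is tangent when its distance from (−3, −1) is 5√2:
(−15/2m − (5/2))² = 50(m² + 1)
m² + 6m − 7 = 0, so m = 1 or m = −7.
With m = 1: x − y = 8. With m = −7: 7x + y = 28.

x − y = 8 and 7x + y = 28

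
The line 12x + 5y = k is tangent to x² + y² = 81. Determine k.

For a tangent, require d(centre, line) = r = 9.
|12·0 + 5·0 − k| / √169 = 9
|k| = 9·13, so k = 117 or k = −117.

k = −117 or k = 117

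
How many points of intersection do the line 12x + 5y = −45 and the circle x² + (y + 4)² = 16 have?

2

d² = (12·0 + 5·(−4) − (−45))²/169 = 625/169; r² = 16.
Since d² < r², the line cuts the circle twice.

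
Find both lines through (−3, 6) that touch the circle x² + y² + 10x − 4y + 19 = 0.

A line y − (6) = m(x − (−3)) is tangent when its distance from (−5, 2) is √10:
[m·(−2) − (−4)]² = 10(m² + 1)
3m² + 8m − 3 = 0, so m = −3 or m = 1/3.
Through (−3, 6) these give 3x + y = −3 and x − 3y = −21.

3x + y = −3 and x − 3y = −21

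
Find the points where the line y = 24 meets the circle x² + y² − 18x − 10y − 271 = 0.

From the line, y = 24. Substituting:
x² − 18x + 65 = 0
x = 13 or x = 5, giving (13, 24) and (5, 24).

(5, 24) and (13, 24)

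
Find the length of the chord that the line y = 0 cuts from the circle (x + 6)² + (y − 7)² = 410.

38

Centre (−6, 7), r² = 410. Perpendicular distance d from centre to line = |7| / √1 = 7.
Half the chord is √(r² − d²) = √(361), so the full chord is 38.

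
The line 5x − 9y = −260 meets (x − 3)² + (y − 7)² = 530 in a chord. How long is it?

The distance from (3, 7) to the line is 212/√106, and r² = 530.
Chord = 2√(r² − d²) = 2·√(106) = 2√106.

2√106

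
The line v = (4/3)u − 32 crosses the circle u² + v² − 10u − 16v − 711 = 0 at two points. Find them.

From the line, v = (−96 + 4u)/3. Substituting:
25u² − 1050u + 7425 = 0  ⟹  u² − 42u + 297 = 0
u = 33 or u = 9, giving (33, 12) and (9, −20).

(9, −20) and (33, 12)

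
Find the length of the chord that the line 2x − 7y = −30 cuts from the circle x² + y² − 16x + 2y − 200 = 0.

4√53

From the line, y = (30 + 2x)/7. Substituting:
53x² − 636x − 8480 = 0  ⟹  x² − 12x − 160 = 0
x = 20 or x = −8, giving (20, 10) and (−8, 2).
|(20, 10) − (−8, 2)| = √((28)² + (8)²) = 4√53.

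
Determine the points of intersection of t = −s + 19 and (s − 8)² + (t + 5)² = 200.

(10, 9) and (22, −3)

From the line, t = −s + 19. Substituting:
2s² − 64s + 440 = 0  ⟹  s² − 32s + 220 = 0
s = 22 or s = 10, giving (22, −3) and (10, 9).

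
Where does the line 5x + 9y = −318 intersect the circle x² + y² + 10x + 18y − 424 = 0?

(−24, −22) and (−6, −32)

Express y = (−318 − 5x)/9 and substitute into the circle:
106x² + 3180x + 15264 = 0  ⟹  x² + 30x + 144 = 0
x = −6 or x = −24, giving (−6, −32) and (−24, −22).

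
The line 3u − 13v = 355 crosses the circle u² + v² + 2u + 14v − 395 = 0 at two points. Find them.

Express v = (−355 + 3u)/13 and substitute into the circle:
178u² − 1246u − 5340 = 0  ⟹  u² − 7u − 30 = 0
u = 10 or u = −3, giving (10, −25) and (−3, −28).

(−3, −28) and (10, −25)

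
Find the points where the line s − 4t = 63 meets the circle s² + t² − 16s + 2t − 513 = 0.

Express t = (−63 + s)/4 and substitute into the circle:
17s² − 374s − 4743 = 0  ⟹  s² − 22s − 279 = 0
s = 31 or s = −9, giving (31, −8) and (−9, −18).

(−9, −18) and (31, −8)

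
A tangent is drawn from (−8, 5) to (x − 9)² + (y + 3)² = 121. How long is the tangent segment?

The centre is (9, −3) and r = 11. The square of the distance from P to the centre is 289 + 64 = 353.
The tangent meets the radius at right angles, so tangent² = |PO|² − r² = 353 − 121 = 232.

2√58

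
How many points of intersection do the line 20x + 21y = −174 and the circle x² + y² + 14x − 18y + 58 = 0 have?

Substituting the line into the circle gives 841x² + 20694x + 121626 = 0.
Discriminant = (20694)² − 4·841·(121626) = 19091772 > 0.
Two real roots: the line is a secant.

2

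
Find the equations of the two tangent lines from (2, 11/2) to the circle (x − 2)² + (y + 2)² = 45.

Let a tangent through (2, 11/2) have slope m. Its distance from (2, −2) must equal 3√5:
[m·(0) − (−15/2)]² = 45(m² + 1)
4m² − 1 = 0, so m = −1/2 or m = 1/2.
Through (2, 11/2) these give x + 2y = 13 and x − 2y = −9.

x + 2y = 13 and x − 2y = −9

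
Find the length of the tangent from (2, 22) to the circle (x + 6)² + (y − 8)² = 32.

2√57

The centre is (−6, 8) and r = 4√2. The square of the distance from P to the centre is 64 + 196 = 260.
Power of the point: PT² = |PO|² − r² = 228, so PT = 2√57.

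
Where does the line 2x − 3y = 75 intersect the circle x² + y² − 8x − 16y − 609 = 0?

Express y = (−75 + 2x)/3 and substitute into the circle:
13x² − 468x + 3744 = 0  ⟹  x² − 36x + 288 = 0
x = 24 or x = 12, giving (24, −9) and (12, −17).

(12, −17) and (24, −9)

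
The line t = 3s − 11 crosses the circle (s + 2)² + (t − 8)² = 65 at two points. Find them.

(5, 4) and (6, 7)

Substitute t = 3s − 11:
10s² − 110s + 300 = 0  ⟹  s² − 11s + 30 = 0
s = 6 or s = 5, giving (6, 7) and (5, 4).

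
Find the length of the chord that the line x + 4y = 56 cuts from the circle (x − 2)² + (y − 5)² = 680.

12√17

Centre (2, 5), r² = 680. Perpendicular distance d from centre to line = |−34| / √17 = 34/√17.
Half the chord is √(r² − d²) = √(612), so the full chord is 12√17.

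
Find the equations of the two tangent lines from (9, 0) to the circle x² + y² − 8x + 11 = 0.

Write the tangent as mx − y + (0 − m·(9)) = 0 and set its distance from the centre to √5:
(−5m − (0))² = 5(m² + 1)
4m² − 1 = 0, so m = 1/2 or m = −1/2.
With m = 1/2: x − 2y = 9. With m = −1/2: x + 2y = 9.

x − 2y = 9 and x + 2y = 9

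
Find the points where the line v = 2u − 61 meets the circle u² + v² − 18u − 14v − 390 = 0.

From the line, v = 2u − 61. Substituting:
5u² − 290u + 4185 = 0  ⟹  u² − 58u + 837 = 0
u = 31 or u = 27, giving (31, 1) and (27, −7).

(27, −7) and (31, 1)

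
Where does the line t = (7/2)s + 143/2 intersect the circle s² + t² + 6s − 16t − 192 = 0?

From the line, t = (143 + 7s)/2. Substituting:
53s² + 1802s + 15105 = 0  ⟹  s² + 34s + 285 = 0
s = −15 or s = −19, giving (−15, 19) and (−19, 5).

(−19, 5) and (−15, 19)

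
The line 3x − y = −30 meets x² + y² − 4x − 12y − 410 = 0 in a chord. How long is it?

12√10

The distance from (2, 6) to the line is 30/√10, and r² = 450.
Chord = 2√(r² − d²) = 2·√(360) = 12√10.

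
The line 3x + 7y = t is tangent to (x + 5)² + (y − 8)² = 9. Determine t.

Tangency holds when the distance from the centre (−5, 8) to the line equals the radius 3:
|3·(−5) + 7·8 − t| / √58 = 3
|t − (41)| = 3√58.

t = 41 ± 3√58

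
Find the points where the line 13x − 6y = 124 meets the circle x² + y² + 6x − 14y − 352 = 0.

(4, −12) and (16, 14)

Substitute y = (−124 + 13x)/6:
205x² − 4100x + 13120 = 0  ⟹  x² − 20x + 64 = 0
x = 16 or x = 4, giving (16, 14) and (4, −12).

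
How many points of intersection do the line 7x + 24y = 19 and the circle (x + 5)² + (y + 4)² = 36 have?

Substituting the line into the circle gives 625x² + 4150x + 6889 = 0.
Discriminant = (4150)² − 4·625·(6889) = 0.
A repeated root: the line is tangent.

1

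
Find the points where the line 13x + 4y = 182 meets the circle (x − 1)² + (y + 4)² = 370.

(10, 13) and (18, −13)

Express y = (182 − 13x)/4 and substitute into the circle:
185x² − 5180x + 33300 = 0  ⟹  x² − 28x + 180 = 0
x = 18 or x = 10, giving (18, −13) and (10, 13).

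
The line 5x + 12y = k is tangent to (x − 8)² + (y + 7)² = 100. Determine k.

For a tangent, require d(centre, line) = r = 10.
|5·8 + 12·(−7) − k| / √169 = 10
|k − (−44)| = 10·13, so k = 86 or k = −174.

k = −174 or k = 86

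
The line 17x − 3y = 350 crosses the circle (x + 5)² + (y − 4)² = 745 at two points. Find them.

(19, −9) and (22, 8)

Express y = (−350 + 17x)/3 and substitute into the circle:
298x² − 12218x + 124564 = 0  ⟹  x² − 41x + 418 = 0
x = 22 or x = 19, giving (22, 8) and (19, −9).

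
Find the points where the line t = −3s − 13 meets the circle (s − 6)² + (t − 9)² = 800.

(−14, 29) and (2, −19)

Express t = −3s − 13 and substitute into the circle:
10s² + 120s − 280 = 0  ⟹  s² + 12s − 28 = 0
s = 2 or s = −14, giving (2, −19) and (−14, 29).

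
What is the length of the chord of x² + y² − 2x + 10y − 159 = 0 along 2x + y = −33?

From the line, y = −2x − 33. Substituting:
5x² + 110x + 600 = 0  ⟹  x² + 22x + 120 = 0
x = −10 or x = −12, giving (−10, −13) and (−12, −9).
|(−10, −13) − (−12, −9)| = √((2)² + (−4)²) = 2√5.

2√5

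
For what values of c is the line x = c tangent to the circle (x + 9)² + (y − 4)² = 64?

c = −17 or c = −1

Tangency holds when the distance from the centre (−9, 4) to the line equals the radius 8:
|1·(−9) + 0·4 − c| / √1 = 8
|c − (−9)| = 8, so c = −1 or c = −17.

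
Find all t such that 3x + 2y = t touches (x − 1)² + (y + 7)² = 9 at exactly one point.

The line touches the circle iff its distance from (1, −7) is 3:
|3·1 + 2·(−7) − t| / √13 = 3
|t − (−11)| = 3√13.

t = −11 ± 3√13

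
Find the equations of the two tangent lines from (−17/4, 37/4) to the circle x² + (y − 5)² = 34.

3x − 5y = −59 and 5x − 3y = −49

A line y − (37/4) = m(x − (−17/4)) is tangent when its distance from (0, 5) is √34:
(17/4m − (−17/4))² = 34(m² + 1)
15m² − 34m + 15 = 0, so m = 3/5 or m = 5/3.
With m = 3/5: 3x − 5y = −59. With m = 5/3: 5x − 3y = −49.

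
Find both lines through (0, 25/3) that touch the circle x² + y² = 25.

Let a tangent through (0, 25/3) have slope m. Its distance from (0, 0) must equal 5:
[m·(0) − (−25/3)]² = 25(m² + 1)
9m² − 16 = 0, so m = 4/3 or m = −4/3.
Through (0, 25/3) these give 4x − 3y = −25 and 4x + 3y = 25.

4x − 3y = −25 and 4x + 3y = 25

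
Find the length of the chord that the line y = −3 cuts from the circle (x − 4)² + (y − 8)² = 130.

6

Substitute y = −3:
x² − 8x + 7 = 0
x = 7 or x = 1, giving (7, −3) and (1, −3).
|(7, −3) − (1, −3)| = √((6)² + (0)²) = 6.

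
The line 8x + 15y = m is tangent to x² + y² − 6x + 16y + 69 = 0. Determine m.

m = −130 or m = −62

The line touches the circle iff its distance from (3, −8) is 2:
|8·3 + 15·(−8) − m| / √289 = 2
|m − (−96)| = 2·17, so m = −62 or m = −130.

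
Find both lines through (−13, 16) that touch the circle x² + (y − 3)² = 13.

2x + 3y = 22 and 3x + 2y = −7

Write the tangent as mx − y + (16 − m·(−13)) = 0 and set its distance from the centre to √13:
[m·(13) − (−13)]² = 13(m² + 1)
6m² + 13m + 6 = 0, so m = −2/3 or m = −3/2.
With m = −2/3: 2x + 3y = 22. With m = −3/2: 3x + 2y = −7.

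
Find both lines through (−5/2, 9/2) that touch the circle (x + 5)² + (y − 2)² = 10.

A line y − (9/2) = m(x − (−5/2)) is tangent when its distance from (−5, 2) is √10:
[m·(−5/2) − (−5/2)]² = 10(m² + 1)
3m² + 10m + 3 = 0, so m = −1/3 or m = −3.
Through (−5/2, 9/2) these give x + 3y = 11 and 3x + y = −3.

x + 3y = 11 and 3x + y = −3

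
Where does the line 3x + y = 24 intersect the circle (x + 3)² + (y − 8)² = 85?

Express y = −3x + 24 and substitute into the circle:
10x² − 90x + 180 = 0  ⟹  x² − 9x + 18 = 0
x = 6 or x = 3, giving (6, 6) and (3, 15).

(3, 15) and (6, 6)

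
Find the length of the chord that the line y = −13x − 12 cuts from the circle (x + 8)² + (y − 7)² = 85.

Substitute y = −13x − 12:
170x² + 510x + 340 = 0  ⟹  x² + 3x + 2 = 0
x = −1 or x = −2, giving (−1, 1) and (−2, 14).
|(−1, 1) − (−2, 14)| = √((1)² + (−13)²) = √170.

√170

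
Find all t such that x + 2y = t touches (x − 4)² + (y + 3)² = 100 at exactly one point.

Tangency holds when the distance from the centre (4, −3) to the line equals the radius 10:
|1·4 + 2·(−3) − t| / √5 = 10
|t − (−2)| = 10√5.

t = −2 ± 10√5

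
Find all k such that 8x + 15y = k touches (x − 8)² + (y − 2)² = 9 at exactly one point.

The line touches the circle iff its distance from (8, 2) is 3:
|8·8 + 15·2 − k| / √289 = 3
|k − (94)| = 3·17, so k = 145 or k = 43.

k = 43 or k = 145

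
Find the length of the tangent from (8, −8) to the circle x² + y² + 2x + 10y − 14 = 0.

5√2

With centre O = (−1, −5), |OP|² = 90 and r² = 40.
Power of the point: PT² = |PO|² − r² = 50, so PT = 5√2.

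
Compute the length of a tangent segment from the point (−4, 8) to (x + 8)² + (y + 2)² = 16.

10

With centre O = (−8, −2), |OP|² = 116 and r² = 16.
The tangent meets the radius at right angles, so tangent² = |PO|² − r² = 116 − 16 = 100.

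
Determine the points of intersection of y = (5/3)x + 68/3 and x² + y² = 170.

(−13, 1) and (−7, 11)

Substitute y = (68 + 5x)/3:
34x² + 680x + 3094 = 0  ⟹  x² + 20x + 91 = 0
x = −7 or x = −13, giving (−7, 11) and (−13, 1).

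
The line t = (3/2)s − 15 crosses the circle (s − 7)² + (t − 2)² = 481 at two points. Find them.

(−2, −18) and (22, 18)

Substitute t = (−30 + 3s)/2:
13s² − 260s − 572 = 0  ⟹  s² − 20s − 44 = 0
s = 22 or s = −2, giving (22, 18) and (−2, −18).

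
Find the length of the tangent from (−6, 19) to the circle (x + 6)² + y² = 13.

The centre is (−6, 0) and r = √13. The square of the distance from P to the centre is 0 + 361 = 361.
Power of the point: PT² = |PO|² − r² = 348, so PT = 2√87.

2√87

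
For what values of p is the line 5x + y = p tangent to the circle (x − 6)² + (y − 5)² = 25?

p = 35 ± 5√26

The line touches the circle iff its distance from (6, 5) is 5:
|5·6 + 1·5 − p| / √26 = 5
|p − (35)| = 5√26.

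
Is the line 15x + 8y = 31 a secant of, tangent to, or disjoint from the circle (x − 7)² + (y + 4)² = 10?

secant

d² = (15·7 + 8·(−4) − (31))²/289 = 1764/289; r² = 10.
Since d² < r², the line cuts the circle twice.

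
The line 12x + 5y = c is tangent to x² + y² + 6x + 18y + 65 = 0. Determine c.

For a tangent, require d(centre, line) = r = 5.
|12·(−3) + 5·(−9) − c| / √169 = 5
|c − (−81)| = 5·13, so c = −16 or c = −146.

c = −146 or c = −16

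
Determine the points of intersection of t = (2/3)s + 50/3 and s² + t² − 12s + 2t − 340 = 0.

(−10, 10) and (2, 18)

From the line, t = (50 + 2s)/3. Substituting:
13s² + 104s − 260 = 0  ⟹  s² + 8s − 20 = 0
s = 2 or s = −10, giving (2, 18) and (−10, 10).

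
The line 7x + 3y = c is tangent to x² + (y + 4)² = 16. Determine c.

Tangency holds when the distance from the centre (0, −4) to the line equals the radius 4:
|7·0 + 3·(−4) − c| / √58 = 4
|c − (−12)| = 4√58.

c = −12 ± 4√58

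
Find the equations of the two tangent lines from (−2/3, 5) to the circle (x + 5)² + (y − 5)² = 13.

Let a tangent through (−2/3, 5) have slope m. Its distance from (−5, 5) must equal √13:
(−13/3m − (0))² = 13(m² + 1)
4m² − 9 = 0, so m = −3/2 or m = 3/2.
With m = −3/2: 3x + 2y = 8. With m = 3/2: 3x − 2y = −12.

3x + 2y = 8 and 3x − 2y = −12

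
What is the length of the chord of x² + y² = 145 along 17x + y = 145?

√290

The distance from (0, 0) to the line is 145/√290, and r² = 145.
Chord = 2√(r² − d²) = 2·√(145/2) = √290.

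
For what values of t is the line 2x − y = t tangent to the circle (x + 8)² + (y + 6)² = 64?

t = −10 ± 8√5

Tangency holds when the distance from the centre (−8, −6) to the line equals the radius 8:
|2·(−8) − 1·(−6) − t| / √5 = 8
|t − (−10)| = 8√5.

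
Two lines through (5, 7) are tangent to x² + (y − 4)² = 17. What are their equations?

A line y − (7) = m(x − (5)) is tangent when its distance from (0, 4) is √17:
(−5m − (−3))² = 17(m² + 1)
4m² − 15m − 4 = 0, so m = −1/4 or m = 4.
Through (5, 7) these give x + 4y = 33 and 4x − y = 13.

x + 4y = 33 and 4x − y = 13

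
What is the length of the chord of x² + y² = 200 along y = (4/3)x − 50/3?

Substitute y = (−50 + 4x)/3:
25x² − 400x + 700 = 0  ⟹  x² − 16x + 28 = 0
x = 14 or x = 2, giving (14, 2) and (2, −14).
|(14, 2) − (2, −14)| = √((12)² + (16)²) = 20.

20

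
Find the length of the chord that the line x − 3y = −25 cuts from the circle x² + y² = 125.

From the line, y = (25 + x)/3. Substituting:
10x² + 50x − 500 = 0  ⟹  x² + 5x − 50 = 0
x = 5 or x = −10, giving (5, 10) and (−10, 5).
|(5, 10) − (−10, 5)| = √((15)² + (5)²) = 5√10.

5√10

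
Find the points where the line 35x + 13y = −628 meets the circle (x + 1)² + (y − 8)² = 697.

From the line, y = (−628 − 35x)/13. Substituting:
1394x² + 51578x + 418200 = 0  ⟹  x² + 37x + 300 = 0
x = −12 or x = −25, giving (−12, −16) and (−25, 19).

(−25, 19) and (−12, −16)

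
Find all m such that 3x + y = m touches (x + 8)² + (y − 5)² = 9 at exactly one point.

The line touches the circle iff its distance from (−8, 5) is 3:
|3·(−8) + 1·5 − m| / √10 = 3
|m − (−19)| = 3√10.

m = −19 ± 3√10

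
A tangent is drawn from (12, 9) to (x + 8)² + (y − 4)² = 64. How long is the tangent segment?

Centre (−8, 4), r² = 64. |PO|² = (20)² + (5)² = 425.
The tangent meets the radius at right angles, so tangent² = |PO|² − r² = 425 − 64 = 361.

19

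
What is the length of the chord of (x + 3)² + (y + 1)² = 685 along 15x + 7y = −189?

3√274

The distance from (−3, −1) to the line is 137/√274, and r² = 685.
Half the chord is √(r² − d²) = √(1233/2), so the full chord is 3√274.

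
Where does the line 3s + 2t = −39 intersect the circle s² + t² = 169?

(−13, 0) and (−5, −12)

From the line, t = (−39 − 3s)/2. Substituting:
13s² + 234s + 845 = 0  ⟹  s² + 18s + 65 = 0
s = −5 or s = −13, giving (−5, −12) and (−13, 0).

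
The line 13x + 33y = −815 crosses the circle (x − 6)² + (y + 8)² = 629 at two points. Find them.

Express y = (−815 − 13x)/33 and substitute into the circle:
1258x² + 1258x − 342176 = 0  ⟹  x² + x − 272 = 0
x = 16 or x = −17, giving (16, −31) and (−17, −18).

(−17, −18) and (16, −31)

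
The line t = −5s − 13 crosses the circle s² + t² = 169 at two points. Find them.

(−5, 12) and (0, −13)

Substitute t = −5s − 13:
26s² + 130s = 0  ⟹  s² + 5s = 0
s = 0 or s = −5, giving (0, −13) and (−5, 12).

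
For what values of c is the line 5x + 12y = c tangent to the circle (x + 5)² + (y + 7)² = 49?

For a tangent, require d(centre, line) = r = 7.
|5·(−5) + 12·(−7) − c| / √169 = 7
|c − (−109)| = 7·13, so c = −18 or c = −200.

c = −200 or c = −18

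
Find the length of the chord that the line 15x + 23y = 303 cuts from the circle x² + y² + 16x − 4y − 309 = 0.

√754

Centre (−8, 2), r² = 377. Perpendicular distance d from centre to line = |−377| / √754 = 377/√754.
Chord = 2√(r² − d²) = 2·√(377/2) = √754.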